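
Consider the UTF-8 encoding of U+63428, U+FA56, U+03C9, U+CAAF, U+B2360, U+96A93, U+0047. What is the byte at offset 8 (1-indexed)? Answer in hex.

1-indexed offset 8 is 0-indexed offset 7.
U+63428 → 4-byte form F1 A3 90 A8 at offsets 0–3.
U+FA56 → 3-byte form EF A9 96 at offsets 4–6.
U+03C9 → 2-byte form CF 89 at offsets 7–8.
Offset 7 falls in char 3's range; it's byte 1 of CF 89 = 0xCF.

0xCF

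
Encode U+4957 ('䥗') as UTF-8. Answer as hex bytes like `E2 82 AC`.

U+4957 = 0x4957 = 18775 decimal. In range U+0800–U+FFFF → 3-byte form: 1110xxxx 10xxxxxx 10xxxxxx.
Binary (16 bits): 0100100101010111.
Split 4+6+6: 0100 | 100101 | 010111.
Byte 1: 11100100 = 0xE4.
Byte 2: 10100101 = 0xA5.
Byte 3: 10010111 = 0x97.

E4 A5 97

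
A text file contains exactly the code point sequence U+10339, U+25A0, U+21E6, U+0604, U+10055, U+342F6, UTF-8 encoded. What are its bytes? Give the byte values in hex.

F0 90 8C B9 E2 96 A0 E2 87 A6 D8 84 F0 90 81 95 F0 B4 8B B6

U+10339: 4-byte form → F0 90 8C B9.
U+25A0: 3-byte form → E2 96 A0.
U+21E6: 3-byte form → E2 87 A6.
U+0604: 2-byte form → D8 84.
U+10055: 4-byte form → F0 90 81 95.
U+342F6: 4-byte form → F0 B4 8B B6.
Concatenated (20 bytes): F0 90 8C B9 E2 96 A0 E2 87 A6 D8 84 F0 90 81 95 F0 B4 8B B6.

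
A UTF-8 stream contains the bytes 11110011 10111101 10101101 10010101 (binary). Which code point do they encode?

Leading byte 0xF3 = 11110011 matches 11110xxx → 4-byte sequence.
Byte 1: 0xF3 = 11110011, payload 011 (3 bits).
Byte 2: 0xBD = 10111101 (10xxxxxx ✓), payload 111101.
Byte 3: 0xAD = 10101101 (10xxxxxx ✓), payload 101101.
Byte 4: 0x95 = 10010101 (10xxxxxx ✓), payload 010101.
Concatenate: 011111101101101010101 = 0xFDB55 (21 bits → U+FDB55).

U+FDB55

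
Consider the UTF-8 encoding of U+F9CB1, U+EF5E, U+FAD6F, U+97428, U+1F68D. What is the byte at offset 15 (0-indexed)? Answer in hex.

0xF0

U+F9CB1 → 4-byte form F3 B9 B2 B1 at offsets 0–3.
U+EF5E → 3-byte form EE BD 9E at offsets 4–6.
U+FAD6F → 4-byte form F3 BA B5 AF at offsets 7–10.
U+97428 → 4-byte form F2 97 90 A8 at offsets 11–14.
U+1F68D → 4-byte form F0 9F 9A 8D at offsets 15–18.
Offset 15 falls in char 5's range; it's byte 1 of F0 9F 9A 8D = 0xF0.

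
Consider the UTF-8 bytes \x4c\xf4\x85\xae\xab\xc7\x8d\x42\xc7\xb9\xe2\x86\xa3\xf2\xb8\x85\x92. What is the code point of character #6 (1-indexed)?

U+21A3

Offset 0: leading byte 0x4C = 01001100 → 1-byte char #1 = 4C.
Offset 1: leading byte 0xF4 = 11110100 → 4-byte char #2 = F4 85 AE AB.
Offset 5: leading byte 0xC7 = 11000111 → 2-byte char #3 = C7 8D.
Offset 7: leading byte 0x42 = 01000010 → 1-byte char #4 = 42.
Offset 8: leading byte 0xC7 = 11000111 → 2-byte char #5 = C7 B9.
Offset 10: leading byte 0xE2 = 11100010 → 3-byte char #6 = E2 86 A3.
Leading byte 0xE2 = 11100010 matches 1110xxxx → 3-byte sequence.
Byte 1: 0xE2 = 11100010, payload 0010 (4 bits).
Byte 2: 0x86 = 10000110 (10xxxxxx ✓), payload 000110.
Byte 3: 0xA3 = 10100011 (10xxxxxx ✓), payload 100011.
Concatenate: 0010000110100011 = 0x21A3 (16 bits → U+21A3).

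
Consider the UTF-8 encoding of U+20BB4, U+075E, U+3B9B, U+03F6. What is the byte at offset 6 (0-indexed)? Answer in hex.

0xE3

U+20BB4 → 4-byte form F0 A0 AE B4 at offsets 0–3.
U+075E → 2-byte form DD 9E at offsets 4–5.
U+3B9B → 3-byte form E3 AE 9B at offsets 6–8.
Offset 6 falls in char 3's range; it's byte 1 of E3 AE 9B = 0xE3.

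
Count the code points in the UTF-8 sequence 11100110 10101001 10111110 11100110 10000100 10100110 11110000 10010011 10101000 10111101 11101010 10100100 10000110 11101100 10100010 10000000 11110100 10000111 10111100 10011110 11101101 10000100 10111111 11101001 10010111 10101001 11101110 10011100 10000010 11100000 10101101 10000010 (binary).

Byte at offset 0: 0xE6 = 11100110 → 3-byte char (#1). Advance 3.
Byte at offset 3: 0xE6 = 11100110 → 3-byte char (#2). Advance 3.
Byte at offset 6: 0xF0 = 11110000 → 4-byte char (#3). Advance 4.
Byte at offset 10: 0xEA = 11101010 → 3-byte char (#4). Advance 3.
Byte at offset 13: 0xEC = 11101100 → 3-byte char (#5). Advance 3.
Byte at offset 16: 0xF4 = 11110100 → 4-byte char (#6). Advance 4.
Byte at offset 20: 0xED = 11101101 → 3-byte char (#7). Advance 3.
Byte at offset 23: 0xE9 = 11101001 → 3-byte char (#8). Advance 3.
Byte at offset 26: 0xEE = 11101110 → 3-byte char (#9). Advance 3.
Byte at offset 29: 0xE0 = 11100000 → 3-byte char (#10). Advance 3.
Reached end at offset 32 after 10 code points.

10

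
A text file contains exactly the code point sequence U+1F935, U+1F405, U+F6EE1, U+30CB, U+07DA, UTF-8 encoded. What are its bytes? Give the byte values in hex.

U+1F935: 4-byte form → F0 9F A4 B5.
U+1F405: 4-byte form → F0 9F 90 85.
U+F6EE1: 4-byte form → F3 B6 BB A1.
U+30CB: 3-byte form → E3 83 8B.
U+07DA: 2-byte form → DF 9A.
Concatenated (17 bytes): F0 9F A4 B5 F0 9F 90 85 F3 B6 BB A1 E3 83 8B DF 9A.

F0 9F A4 B5 F0 9F 90 85 F3 B6 BB A1 E3 83 8B DF 9A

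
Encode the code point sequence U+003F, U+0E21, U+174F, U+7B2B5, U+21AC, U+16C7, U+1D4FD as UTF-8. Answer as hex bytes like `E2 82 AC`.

U+003F: 1-byte form → 3F.
U+0E21: 3-byte form → E0 B8 A1.
U+174F: 3-byte form → E1 9D 8F.
U+7B2B5: 4-byte form → F1 BB 8A B5.
U+21AC: 3-byte form → E2 86 AC.
U+16C7: 3-byte form → E1 9B 87.
U+1D4FD: 4-byte form → F0 9D 93 BD.
Concatenated (21 bytes): 3F E0 B8 A1 E1 9D 8F F1 BB 8A B5 E2 86 AC E1 9B 87 F0 9D 93 BD.

3F E0 B8 A1 E1 9D 8F F1 BB 8A B5 E2 86 AC E1 9B 87 F0 9D 93 BD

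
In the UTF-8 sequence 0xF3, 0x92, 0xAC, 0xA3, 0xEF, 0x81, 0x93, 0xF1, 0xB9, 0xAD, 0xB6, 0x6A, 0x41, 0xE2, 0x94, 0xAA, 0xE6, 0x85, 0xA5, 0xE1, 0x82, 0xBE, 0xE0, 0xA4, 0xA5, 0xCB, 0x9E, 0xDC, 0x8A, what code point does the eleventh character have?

Offset 0: leading byte 0xF3 = 11110011 → 4-byte char #1 = F3 92 AC A3.
Offset 4: leading byte 0xEF = 11101111 → 3-byte char #2 = EF 81 93.
Offset 7: leading byte 0xF1 = 11110001 → 4-byte char #3 = F1 B9 AD B6.
Offset 11: leading byte 0x6A = 01101010 → 1-byte char #4 = 6A.
Offset 12: leading byte 0x41 = 01000001 → 1-byte char #5 = 41.
Offset 13: leading byte 0xE2 = 11100010 → 3-byte char #6 = E2 94 AA.
Offset 16: leading byte 0xE6 = 11100110 → 3-byte char #7 = E6 85 A5.
Offset 19: leading byte 0xE1 = 11100001 → 3-byte char #8 = E1 82 BE.
Offset 22: leading byte 0xE0 = 11100000 → 3-byte char #9 = E0 A4 A5.
Offset 25: leading byte 0xCB = 11001011 → 2-byte char #10 = CB 9E.
Offset 27: leading byte 0xDC = 11011100 → 2-byte char #11 = DC 8A.
Leading byte 0xDC = 11011100 matches 110xxxxx → 2-byte sequence.
Byte 1: 0xDC = 11011100, payload 11100 (5 bits).
Byte 2: 0x8A = 10001010 (10xxxxxx ✓), payload 001010.
Concatenate: 11100001010 = 0x70A (11 bits → U+070A).

U+070A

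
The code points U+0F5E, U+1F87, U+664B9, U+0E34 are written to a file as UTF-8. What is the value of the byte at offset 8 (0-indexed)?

U+0F5E → 3-byte form E0 BD 9E at offsets 0–2.
U+1F87 → 3-byte form E1 BE 87 at offsets 3–5.
U+664B9 → 4-byte form F1 A6 92 B9 at offsets 6–9.
Offset 8 falls in char 3's range; it's byte 3 of F1 A6 92 B9 = 0x92.

0x92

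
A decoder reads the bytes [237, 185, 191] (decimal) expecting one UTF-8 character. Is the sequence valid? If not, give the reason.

invalid (encodes a surrogate (U+D800–U+DFFF))

Structurally a 3-byte sequence; payload = 0xDE7F.
But 0xDE7F is in U+D800–U+DFFF, the surrogate range. Surrogates are not Unicode scalar values and are forbidden in UTF-8.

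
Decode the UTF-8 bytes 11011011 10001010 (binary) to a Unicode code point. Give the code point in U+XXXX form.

U+06CA

Leading byte 0xDB = 11011011 matches 110xxxxx → 2-byte sequence.
Byte 1: 0xDB = 11011011, payload 11011 (5 bits).
Byte 2: 0x8A = 10001010 (10xxxxxx ✓), payload 001010.
Concatenate: 11011001010 = 0x6CA (11 bits → U+06CA).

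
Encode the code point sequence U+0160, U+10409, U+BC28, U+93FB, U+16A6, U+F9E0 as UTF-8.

C5 A0 F0 90 90 89 EB B0 A8 E9 8F BB E1 9A A6 EF A7 A0

U+0160: 2-byte form → C5 A0.
U+10409: 4-byte form → F0 90 90 89.
U+BC28: 3-byte form → EB B0 A8.
U+93FB: 3-byte form → E9 8F BB.
U+16A6: 3-byte form → E1 9A A6.
U+F9E0: 3-byte form → EF A7 A0.
Concatenated (18 bytes): C5 A0 F0 90 90 89 EB B0 A8 E9 8F BB E1 9A A6 EF A7 A0.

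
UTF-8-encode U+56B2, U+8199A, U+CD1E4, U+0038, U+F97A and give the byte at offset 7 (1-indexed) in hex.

0x9A

1-indexed offset 7 is 0-indexed offset 6.
U+56B2 → 3-byte form E5 9A B2 at offsets 0–2.
U+8199A → 4-byte form F2 81 A6 9A at offsets 3–6.
Offset 6 falls in char 2's range; it's byte 4 of F2 81 A6 9A = 0x9A.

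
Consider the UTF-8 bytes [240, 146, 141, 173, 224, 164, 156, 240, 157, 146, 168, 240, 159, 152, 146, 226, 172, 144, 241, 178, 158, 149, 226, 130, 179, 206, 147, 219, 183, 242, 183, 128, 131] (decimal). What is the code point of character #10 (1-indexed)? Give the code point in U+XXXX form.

U+B7003

Offset 0: leading byte 0xF0 = 11110000 → 4-byte char #1 = F0 92 8D AD.
Offset 4: leading byte 0xE0 = 11100000 → 3-byte char #2 = E0 A4 9C.
Offset 7: leading byte 0xF0 = 11110000 → 4-byte char #3 = F0 9D 92 A8.
Offset 11: leading byte 0xF0 = 11110000 → 4-byte char #4 = F0 9F 98 92.
Offset 15: leading byte 0xE2 = 11100010 → 3-byte char #5 = E2 AC 90.
Offset 18: leading byte 0xF1 = 11110001 → 4-byte char #6 = F1 B2 9E 95.
Offset 22: leading byte 0xE2 = 11100010 → 3-byte char #7 = E2 82 B3.
Offset 25: leading byte 0xCE = 11001110 → 2-byte char #8 = CE 93.
Offset 27: leading byte 0xDB = 11011011 → 2-byte char #9 = DB B7.
Offset 29: leading byte 0xF2 = 11110010 → 4-byte char #10 = F2 B7 80 83.
Leading byte 0xF2 = 11110010 matches 11110xxx → 4-byte sequence.
Byte 1: 0xF2 = 11110010, payload 010 (3 bits).
Byte 2: 0xB7 = 10110111 (10xxxxxx ✓), payload 110111.
Byte 3: 0x80 = 10000000 (10xxxxxx ✓), payload 000000.
Byte 4: 0x83 = 10000011 (10xxxxxx ✓), payload 000011.
Concatenate: 010110111000000000011 = 0xB7003 (21 bits → U+B7003).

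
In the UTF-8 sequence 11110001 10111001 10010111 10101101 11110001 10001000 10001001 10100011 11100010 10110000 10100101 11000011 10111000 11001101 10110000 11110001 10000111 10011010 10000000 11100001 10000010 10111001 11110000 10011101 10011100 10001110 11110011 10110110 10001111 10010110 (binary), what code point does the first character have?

Offset 0: leading byte 0xF1 = 11110001 → 4-byte char #1 = F1 B9 97 AD.
Leading byte 0xF1 = 11110001 matches 11110xxx → 4-byte sequence.
Byte 1: 0xF1 = 11110001, payload 001 (3 bits).
Byte 2: 0xB9 = 10111001 (10xxxxxx ✓), payload 111001.
Byte 3: 0x97 = 10010111 (10xxxxxx ✓), payload 010111.
Byte 4: 0xAD = 10101101 (10xxxxxx ✓), payload 101101.
Concatenate: 001111001010111101101 = 0x795ED (21 bits → U+795ED).

U+795ED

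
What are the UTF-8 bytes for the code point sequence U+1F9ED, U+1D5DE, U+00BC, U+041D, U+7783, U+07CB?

U+1F9ED: 4-byte form → F0 9F A7 AD.
U+1D5DE: 4-byte form → F0 9D 97 9E.
U+00BC: 2-byte form → C2 BC.
U+041D: 2-byte form → D0 9D.
U+7783: 3-byte form → E7 9E 83.
U+07CB: 2-byte form → DF 8B.
Concatenated (17 bytes): F0 9F A7 AD F0 9D 97 9E C2 BC D0 9D E7 9E 83 DF 8B.

F0 9F A7 AD F0 9D 97 9E C2 BC D0 9D E7 9E 83 DF 8B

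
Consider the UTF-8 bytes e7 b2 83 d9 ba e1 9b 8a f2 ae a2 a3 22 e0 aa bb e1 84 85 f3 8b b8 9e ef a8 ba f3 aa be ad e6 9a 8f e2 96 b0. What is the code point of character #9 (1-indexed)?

U+FA3A

Offset 0: leading byte 0xE7 = 11100111 → 3-byte char #1 = E7 B2 83.
Offset 3: leading byte 0xD9 = 11011001 → 2-byte char #2 = D9 BA.
Offset 5: leading byte 0xE1 = 11100001 → 3-byte char #3 = E1 9B 8A.
Offset 8: leading byte 0xF2 = 11110010 → 4-byte char #4 = F2 AE A2 A3.
Offset 12: leading byte 0x22 = 00100010 → 1-byte char #5 = 22.
Offset 13: leading byte 0xE0 = 11100000 → 3-byte char #6 = E0 AA BB.
Offset 16: leading byte 0xE1 = 11100001 → 3-byte char #7 = E1 84 85.
Offset 19: leading byte 0xF3 = 11110011 → 4-byte char #8 = F3 8B B8 9E.
Offset 23: leading byte 0xEF = 11101111 → 3-byte char #9 = EF A8 BA.
Leading byte 0xEF = 11101111 matches 1110xxxx → 3-byte sequence.
Byte 1: 0xEF = 11101111, payload 1111 (4 bits).
Byte 2: 0xA8 = 10101000 (10xxxxxx ✓), payload 101000.
Byte 3: 0xBA = 10111010 (10xxxxxx ✓), payload 111010.
Concatenate: 1111101000111010 = 0xFA3A (16 bits → U+FA3A).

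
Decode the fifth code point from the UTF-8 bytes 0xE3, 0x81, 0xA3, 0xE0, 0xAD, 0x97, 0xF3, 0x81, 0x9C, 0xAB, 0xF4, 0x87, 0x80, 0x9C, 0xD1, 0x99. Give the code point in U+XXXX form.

U+0459

Offset 0: leading byte 0xE3 = 11100011 → 3-byte char #1 = E3 81 A3.
Offset 3: leading byte 0xE0 = 11100000 → 3-byte char #2 = E0 AD 97.
Offset 6: leading byte 0xF3 = 11110011 → 4-byte char #3 = F3 81 9C AB.
Offset 10: leading byte 0xF4 = 11110100 → 4-byte char #4 = F4 87 80 9C.
Offset 14: leading byte 0xD1 = 11010001 → 2-byte char #5 = D1 99.
Leading byte 0xD1 = 11010001 matches 110xxxxx → 2-byte sequence.
Byte 1: 0xD1 = 11010001, payload 10001 (5 bits).
Byte 2: 0x99 = 10011001 (10xxxxxx ✓), payload 011001.
Concatenate: 10001011001 = 0x459 (11 bits → U+0459).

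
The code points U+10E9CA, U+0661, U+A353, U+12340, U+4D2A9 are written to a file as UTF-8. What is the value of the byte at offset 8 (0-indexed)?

U+10E9CA → 4-byte form F4 8E A7 8A at offsets 0–3.
U+0661 → 2-byte form D9 A1 at offsets 4–5.
U+A353 → 3-byte form EA 8D 93 at offsets 6–8.
Offset 8 falls in char 3's range; it's byte 3 of EA 8D 93 = 0x93.

0x93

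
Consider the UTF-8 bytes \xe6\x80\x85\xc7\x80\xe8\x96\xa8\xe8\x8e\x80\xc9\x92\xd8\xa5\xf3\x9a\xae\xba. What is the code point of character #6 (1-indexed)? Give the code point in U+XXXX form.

U+0625

Offset 0: leading byte 0xE6 = 11100110 → 3-byte char #1 = E6 80 85.
Offset 3: leading byte 0xC7 = 11000111 → 2-byte char #2 = C7 80.
Offset 5: leading byte 0xE8 = 11101000 → 3-byte char #3 = E8 96 A8.
Offset 8: leading byte 0xE8 = 11101000 → 3-byte char #4 = E8 8E 80.
Offset 11: leading byte 0xC9 = 11001001 → 2-byte char #5 = C9 92.
Offset 13: leading byte 0xD8 = 11011000 → 2-byte char #6 = D8 A5.
Leading byte 0xD8 = 11011000 matches 110xxxxx → 2-byte sequence.
Byte 1: 0xD8 = 11011000, payload 11000 (5 bits).
Byte 2: 0xA5 = 10100101 (10xxxxxx ✓), payload 100101.
Concatenate: 11000100101 = 0x625 (11 bits → U+0625).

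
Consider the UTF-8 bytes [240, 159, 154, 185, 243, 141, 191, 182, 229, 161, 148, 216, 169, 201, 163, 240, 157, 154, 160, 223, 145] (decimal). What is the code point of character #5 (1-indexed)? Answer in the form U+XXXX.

U+0263

Offset 0: leading byte 0xF0 = 11110000 → 4-byte char #1 = F0 9F 9A B9.
Offset 4: leading byte 0xF3 = 11110011 → 4-byte char #2 = F3 8D BF B6.
Offset 8: leading byte 0xE5 = 11100101 → 3-byte char #3 = E5 A1 94.
Offset 11: leading byte 0xD8 = 11011000 → 2-byte char #4 = D8 A9.
Offset 13: leading byte 0xC9 = 11001001 → 2-byte char #5 = C9 A3.
Leading byte 0xC9 = 11001001 matches 110xxxxx → 2-byte sequence.
Byte 1: 0xC9 = 11001001, payload 01001 (5 bits).
Byte 2: 0xA3 = 10100011 (10xxxxxx ✓), payload 100011.
Concatenate: 01001100011 = 0x263 (11 bits → U+0263).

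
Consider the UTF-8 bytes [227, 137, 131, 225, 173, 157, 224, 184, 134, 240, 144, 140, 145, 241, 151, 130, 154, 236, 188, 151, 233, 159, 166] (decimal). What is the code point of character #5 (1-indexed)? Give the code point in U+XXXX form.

U+5709A

Offset 0: leading byte 0xE3 = 11100011 → 3-byte char #1 = E3 89 83.
Offset 3: leading byte 0xE1 = 11100001 → 3-byte char #2 = E1 AD 9D.
Offset 6: leading byte 0xE0 = 11100000 → 3-byte char #3 = E0 B8 86.
Offset 9: leading byte 0xF0 = 11110000 → 4-byte char #4 = F0 90 8C 91.
Offset 13: leading byte 0xF1 = 11110001 → 4-byte char #5 = F1 97 82 9A.
Leading byte 0xF1 = 11110001 matches 11110xxx → 4-byte sequence.
Byte 1: 0xF1 = 11110001, payload 001 (3 bits).
Byte 2: 0x97 = 10010111 (10xxxxxx ✓), payload 010111.
Byte 3: 0x82 = 10000010 (10xxxxxx ✓), payload 000010.
Byte 4: 0x9A = 10011010 (10xxxxxx ✓), payload 011010.
Concatenate: 001010111000010011010 = 0x5709A (21 bits → U+5709A).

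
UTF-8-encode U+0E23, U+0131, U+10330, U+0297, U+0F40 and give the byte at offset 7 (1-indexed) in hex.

1-indexed offset 7 is 0-indexed offset 6.
U+0E23 → 3-byte form E0 B8 A3 at offsets 0–2.
U+0131 → 2-byte form C4 B1 at offsets 3–4.
U+10330 → 4-byte form F0 90 8C B0 at offsets 5–8.
Offset 6 falls in char 3's range; it's byte 2 of F0 90 8C B0 = 0x90.

0x90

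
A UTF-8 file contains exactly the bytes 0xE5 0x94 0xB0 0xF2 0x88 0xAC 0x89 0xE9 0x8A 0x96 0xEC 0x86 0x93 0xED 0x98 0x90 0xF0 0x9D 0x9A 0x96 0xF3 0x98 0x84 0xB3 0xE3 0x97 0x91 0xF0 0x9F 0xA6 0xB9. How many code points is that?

Byte at offset 0: 0xE5 = 11100101 → 3-byte char (#1). Advance 3.
Byte at offset 3: 0xF2 = 11110010 → 4-byte char (#2). Advance 4.
Byte at offset 7: 0xE9 = 11101001 → 3-byte char (#3). Advance 3.
Byte at offset 10: 0xEC = 11101100 → 3-byte char (#4). Advance 3.
Byte at offset 13: 0xED = 11101101 → 3-byte char (#5). Advance 3.
Byte at offset 16: 0xF0 = 11110000 → 4-byte char (#6). Advance 4.
Byte at offset 20: 0xF3 = 11110011 → 4-byte char (#7). Advance 4.
Byte at offset 24: 0xE3 = 11100011 → 3-byte char (#8). Advance 3.
Byte at offset 27: 0xF0 = 11110000 → 4-byte char (#9). Advance 4.
Reached end at offset 31 after 9 code points.

9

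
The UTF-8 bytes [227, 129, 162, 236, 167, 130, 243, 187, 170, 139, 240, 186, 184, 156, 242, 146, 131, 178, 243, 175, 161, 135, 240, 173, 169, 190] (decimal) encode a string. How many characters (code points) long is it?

7

Byte at offset 0: 0xE3 = 11100011 → 3-byte char (#1). Advance 3.
Byte at offset 3: 0xEC = 11101100 → 3-byte char (#2). Advance 3.
Byte at offset 6: 0xF3 = 11110011 → 4-byte char (#3). Advance 4.
Byte at offset 10: 0xF0 = 11110000 → 4-byte char (#4). Advance 4.
Byte at offset 14: 0xF2 = 11110010 → 4-byte char (#5). Advance 4.
Byte at offset 18: 0xF3 = 11110011 → 4-byte char (#6). Advance 4.
Byte at offset 22: 0xF0 = 11110000 → 4-byte char (#7). Advance 4.
Reached end at offset 26 after 7 code points.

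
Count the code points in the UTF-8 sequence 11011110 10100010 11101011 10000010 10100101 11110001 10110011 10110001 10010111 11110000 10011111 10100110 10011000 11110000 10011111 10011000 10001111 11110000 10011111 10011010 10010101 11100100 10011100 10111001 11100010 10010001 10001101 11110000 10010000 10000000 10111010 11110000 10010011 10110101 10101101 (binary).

Byte at offset 0: 0xDE = 11011110 → 2-byte char (#1). Advance 2.
Byte at offset 2: 0xEB = 11101011 → 3-byte char (#2). Advance 3.
Byte at offset 5: 0xF1 = 11110001 → 4-byte char (#3). Advance 4.
Byte at offset 9: 0xF0 = 11110000 → 4-byte char (#4). Advance 4.
Byte at offset 13: 0xF0 = 11110000 → 4-byte char (#5). Advance 4.
Byte at offset 17: 0xF0 = 11110000 → 4-byte char (#6). Advance 4.
Byte at offset 21: 0xE4 = 11100100 → 3-byte char (#7). Advance 3.
Byte at offset 24: 0xE2 = 11100010 → 3-byte char (#8). Advance 3.
Byte at offset 27: 0xF0 = 11110000 → 4-byte char (#9). Advance 4.
Byte at offset 31: 0xF0 = 11110000 → 4-byte char (#10). Advance 4.
Reached end at offset 35 after 10 code points.

10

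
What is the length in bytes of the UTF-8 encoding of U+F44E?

3

U+F44E = 0xF44E. UTF-8 uses 1 byte below 0x80, 2 below 0x800, 3 below 0x10000, 4 up to 0x10FFFF. 0xF44E is in U+0800–U+FFFF → 3 bytes.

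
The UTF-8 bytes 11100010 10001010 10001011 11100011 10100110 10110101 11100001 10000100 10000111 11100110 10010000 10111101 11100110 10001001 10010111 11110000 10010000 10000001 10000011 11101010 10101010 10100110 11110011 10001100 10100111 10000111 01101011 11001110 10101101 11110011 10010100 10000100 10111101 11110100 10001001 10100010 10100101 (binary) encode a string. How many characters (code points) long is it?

Byte at offset 0: 0xE2 = 11100010 → 3-byte char (#1). Advance 3.
Byte at offset 3: 0xE3 = 11100011 → 3-byte char (#2). Advance 3.
Byte at offset 6: 0xE1 = 11100001 → 3-byte char (#3). Advance 3.
Byte at offset 9: 0xE6 = 11100110 → 3-byte char (#4). Advance 3.
Byte at offset 12: 0xE6 = 11100110 → 3-byte char (#5). Advance 3.
Byte at offset 15: 0xF0 = 11110000 → 4-byte char (#6). Advance 4.
Byte at offset 19: 0xEA = 11101010 → 3-byte char (#7). Advance 3.
Byte at offset 22: 0xF3 = 11110011 → 4-byte char (#8). Advance 4.
Byte at offset 26: 0x6B = 01101011 → 1-byte char (#9). Advance 1.
Byte at offset 27: 0xCE = 11001110 → 2-byte char (#10). Advance 2.
Byte at offset 29: 0xF3 = 11110011 → 4-byte char (#11). Advance 4.
Byte at offset 33: 0xF4 = 11110100 → 4-byte char (#12). Advance 4.
Reached end at offset 37 after 12 code points.

12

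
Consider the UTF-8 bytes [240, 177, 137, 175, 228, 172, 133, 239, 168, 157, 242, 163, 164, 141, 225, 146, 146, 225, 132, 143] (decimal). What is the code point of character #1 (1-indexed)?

U+3126F

Offset 0: leading byte 0xF0 = 11110000 → 4-byte char #1 = F0 B1 89 AF.
Leading byte 0xF0 = 11110000 matches 11110xxx → 4-byte sequence.
Byte 1: 0xF0 = 11110000, payload 000 (3 bits).
Byte 2: 0xB1 = 10110001 (10xxxxxx ✓), payload 110001.
Byte 3: 0x89 = 10001001 (10xxxxxx ✓), payload 001001.
Byte 4: 0xAF = 10101111 (10xxxxxx ✓), payload 101111.
Concatenate: 000110001001001101111 = 0x3126F (21 bits → U+3126F).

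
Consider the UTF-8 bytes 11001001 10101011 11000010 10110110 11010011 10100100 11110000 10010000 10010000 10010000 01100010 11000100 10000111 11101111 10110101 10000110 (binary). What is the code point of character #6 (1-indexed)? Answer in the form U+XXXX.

U+0107

Offset 0: leading byte 0xC9 = 11001001 → 2-byte char #1 = C9 AB.
Offset 2: leading byte 0xC2 = 11000010 → 2-byte char #2 = C2 B6.
Offset 4: leading byte 0xD3 = 11010011 → 2-byte char #3 = D3 A4.
Offset 6: leading byte 0xF0 = 11110000 → 4-byte char #4 = F0 90 90 90.
Offset 10: leading byte 0x62 = 01100010 → 1-byte char #5 = 62.
Offset 11: leading byte 0xC4 = 11000100 → 2-byte char #6 = C4 87.
Leading byte 0xC4 = 11000100 matches 110xxxxx → 2-byte sequence.
Byte 1: 0xC4 = 11000100, payload 00100 (5 bits).
Byte 2: 0x87 = 10000111 (10xxxxxx ✓), payload 000111.
Concatenate: 00100000111 = 0x107 (11 bits → U+0107).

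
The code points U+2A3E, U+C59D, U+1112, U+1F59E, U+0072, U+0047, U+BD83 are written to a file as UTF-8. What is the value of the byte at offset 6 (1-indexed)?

1-indexed offset 6 is 0-indexed offset 5.
U+2A3E → 3-byte form E2 A8 BE at offsets 0–2.
U+C59D → 3-byte form EC 96 9D at offsets 3–5.
Offset 5 falls in char 2's range; it's byte 3 of EC 96 9D = 0x9D.

0x9D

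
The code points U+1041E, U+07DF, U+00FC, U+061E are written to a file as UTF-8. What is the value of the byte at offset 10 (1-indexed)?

1-indexed offset 10 is 0-indexed offset 9.
U+1041E → 4-byte form F0 90 90 9E at offsets 0–3.
U+07DF → 2-byte form DF 9F at offsets 4–5.
U+00FC → 2-byte form C3 BC at offsets 6–7.
U+061E → 2-byte form D8 9E at offsets 8–9.
Offset 9 falls in char 4's range; it's byte 2 of D8 9E = 0x9E.

0x9E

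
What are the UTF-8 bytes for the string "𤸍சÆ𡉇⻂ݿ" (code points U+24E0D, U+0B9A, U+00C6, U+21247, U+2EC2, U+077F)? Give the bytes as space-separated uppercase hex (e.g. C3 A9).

F0 A4 B8 8D E0 AE 9A C3 86 F0 A1 89 87 E2 BB 82 DD BF

U+24E0D: 4-byte form → F0 A4 B8 8D.
U+0B9A: 3-byte form → E0 AE 9A.
U+00C6: 2-byte form → C3 86.
U+21247: 4-byte form → F0 A1 89 87.
U+2EC2: 3-byte form → E2 BB 82.
U+077F: 2-byte form → DD BF.
Concatenated (18 bytes): F0 A4 B8 8D E0 AE 9A C3 86 F0 A1 89 87 E2 BB 82 DD BF.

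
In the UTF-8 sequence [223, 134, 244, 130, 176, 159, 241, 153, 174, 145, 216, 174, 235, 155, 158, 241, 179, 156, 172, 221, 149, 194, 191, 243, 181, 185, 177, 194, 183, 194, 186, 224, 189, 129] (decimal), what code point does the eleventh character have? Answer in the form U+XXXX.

Offset 0: leading byte 0xDF = 11011111 → 2-byte char #1 = DF 86.
Offset 2: leading byte 0xF4 = 11110100 → 4-byte char #2 = F4 82 B0 9F.
Offset 6: leading byte 0xF1 = 11110001 → 4-byte char #3 = F1 99 AE 91.
Offset 10: leading byte 0xD8 = 11011000 → 2-byte char #4 = D8 AE.
Offset 12: leading byte 0xEB = 11101011 → 3-byte char #5 = EB 9B 9E.
Offset 15: leading byte 0xF1 = 11110001 → 4-byte char #6 = F1 B3 9C AC.
Offset 19: leading byte 0xDD = 11011101 → 2-byte char #7 = DD 95.
Offset 21: leading byte 0xC2 = 11000010 → 2-byte char #8 = C2 BF.
Offset 23: leading byte 0xF3 = 11110011 → 4-byte char #9 = F3 B5 B9 B1.
Offset 27: leading byte 0xC2 = 11000010 → 2-byte char #10 = C2 B7.
Offset 29: leading byte 0xC2 = 11000010 → 2-byte char #11 = C2 BA.
Leading byte 0xC2 = 11000010 matches 110xxxxx → 2-byte sequence.
Byte 1: 0xC2 = 11000010, payload 00010 (5 bits).
Byte 2: 0xBA = 10111010 (10xxxxxx ✓), payload 111010.
Concatenate: 00010111010 = 0xBA (11 bits → U+00BA).

U+00BA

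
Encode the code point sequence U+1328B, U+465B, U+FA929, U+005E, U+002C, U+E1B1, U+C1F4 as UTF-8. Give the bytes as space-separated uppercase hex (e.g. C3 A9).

U+1328B: 4-byte form → F0 93 8A 8B.
U+465B: 3-byte form → E4 99 9B.
U+FA929: 4-byte form → F3 BA A4 A9.
U+005E: 1-byte form → 5E.
U+002C: 1-byte form → 2C.
U+E1B1: 3-byte form → EE 86 B1.
U+C1F4: 3-byte form → EC 87 B4.
Concatenated (19 bytes): F0 93 8A 8B E4 99 9B F3 BA A4 A9 5E 2C EE 86 B1 EC 87 B4.

F0 93 8A 8B E4 99 9B F3 BA A4 A9 5E 2C EE 86 B1 EC 87 B4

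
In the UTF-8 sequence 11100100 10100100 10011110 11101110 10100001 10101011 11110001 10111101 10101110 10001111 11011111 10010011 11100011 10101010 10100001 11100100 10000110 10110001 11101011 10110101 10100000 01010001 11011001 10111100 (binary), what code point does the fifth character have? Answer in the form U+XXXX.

Offset 0: leading byte 0xE4 = 11100100 → 3-byte char #1 = E4 A4 9E.
Offset 3: leading byte 0xEE = 11101110 → 3-byte char #2 = EE A1 AB.
Offset 6: leading byte 0xF1 = 11110001 → 4-byte char #3 = F1 BD AE 8F.
Offset 10: leading byte 0xDF = 11011111 → 2-byte char #4 = DF 93.
Offset 12: leading byte 0xE3 = 11100011 → 3-byte char #5 = E3 AA A1.
Leading byte 0xE3 = 11100011 matches 1110xxxx → 3-byte sequence.
Byte 1: 0xE3 = 11100011, payload 0011 (4 bits).
Byte 2: 0xAA = 10101010 (10xxxxxx ✓), payload 101010.
Byte 3: 0xA1 = 10100001 (10xxxxxx ✓), payload 100001.
Concatenate: 0011101010100001 = 0x3AA1 (16 bits → U+3AA1).

U+3AA1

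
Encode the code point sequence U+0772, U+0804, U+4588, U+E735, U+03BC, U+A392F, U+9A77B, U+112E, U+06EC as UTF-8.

U+0772: 2-byte form → DD B2.
U+0804: 3-byte form → E0 A0 84.
U+4588: 3-byte form → E4 96 88.
U+E735: 3-byte form → EE 9C B5.
U+03BC: 2-byte form → CE BC.
U+A392F: 4-byte form → F2 A3 A4 AF.
U+9A77B: 4-byte form → F2 9A 9D BB.
U+112E: 3-byte form → E1 84 AE.
U+06EC: 2-byte form → DB AC.
Concatenated (26 bytes): DD B2 E0 A0 84 E4 96 88 EE 9C B5 CE BC F2 A3 A4 AF F2 9A 9D BB E1 84 AE DB AC.

DD B2 E0 A0 84 E4 96 88 EE 9C B5 CE BC F2 A3 A4 AF F2 9A 9D BB E1 84 AE DB AC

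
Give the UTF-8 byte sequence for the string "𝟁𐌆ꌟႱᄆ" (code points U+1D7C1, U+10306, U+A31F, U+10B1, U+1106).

U+1D7C1: 4-byte form → F0 9D 9F 81.
U+10306: 4-byte form → F0 90 8C 86.
U+A31F: 3-byte form → EA 8C 9F.
U+10B1: 3-byte form → E1 82 B1.
U+1106: 3-byte form → E1 84 86.
Concatenated (17 bytes): F0 9D 9F 81 F0 90 8C 86 EA 8C 9F E1 82 B1 E1 84 86.

F0 9D 9F 81 F0 90 8C 86 EA 8C 9F E1 82 B1 E1 84 86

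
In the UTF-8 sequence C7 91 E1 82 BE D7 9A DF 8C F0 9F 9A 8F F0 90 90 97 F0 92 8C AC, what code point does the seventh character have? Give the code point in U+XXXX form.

U+1232C

Offset 0: leading byte 0xC7 = 11000111 → 2-byte char #1 = C7 91.
Offset 2: leading byte 0xE1 = 11100001 → 3-byte char #2 = E1 82 BE.
Offset 5: leading byte 0xD7 = 11010111 → 2-byte char #3 = D7 9A.
Offset 7: leading byte 0xDF = 11011111 → 2-byte char #4 = DF 8C.
Offset 9: leading byte 0xF0 = 11110000 → 4-byte char #5 = F0 9F 9A 8F.
Offset 13: leading byte 0xF0 = 11110000 → 4-byte char #6 = F0 90 90 97.
Offset 17: leading byte 0xF0 = 11110000 → 4-byte char #7 = F0 92 8C AC.
Leading byte 0xF0 = 11110000 matches 11110xxx → 4-byte sequence.
Byte 1: 0xF0 = 11110000, payload 000 (3 bits).
Byte 2: 0x92 = 10010010 (10xxxxxx ✓), payload 010010.
Byte 3: 0x8C = 10001100 (10xxxxxx ✓), payload 001100.
Byte 4: 0xAC = 10101100 (10xxxxxx ✓), payload 101100.
Concatenate: 000010010001100101100 = 0x1232C (21 bits → U+1232C).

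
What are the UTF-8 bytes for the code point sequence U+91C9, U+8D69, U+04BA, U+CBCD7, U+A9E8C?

U+91C9: 3-byte form → E9 87 89.
U+8D69: 3-byte form → E8 B5 A9.
U+04BA: 2-byte form → D2 BA.
U+CBCD7: 4-byte form → F3 8B B3 97.
U+A9E8C: 4-byte form → F2 A9 BA 8C.
Concatenated (16 bytes): E9 87 89 E8 B5 A9 D2 BA F3 8B B3 97 F2 A9 BA 8C.

E9 87 89 E8 B5 A9 D2 BA F3 8B B3 97 F2 A9 BA 8C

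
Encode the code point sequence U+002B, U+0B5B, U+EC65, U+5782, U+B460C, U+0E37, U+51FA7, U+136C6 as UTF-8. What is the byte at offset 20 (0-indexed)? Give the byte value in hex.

U+002B → 1-byte form 2B at offsets 0–0.
U+0B5B → 3-byte form E0 AD 9B at offsets 1–3.
U+EC65 → 3-byte form EE B1 A5 at offsets 4–6.
U+5782 → 3-byte form E5 9E 82 at offsets 7–9.
U+B460C → 4-byte form F2 B4 98 8C at offsets 10–13.
U+0E37 → 3-byte form E0 B8 B7 at offsets 14–16.
U+51FA7 → 4-byte form F1 91 BE A7 at offsets 17–20.
Offset 20 falls in char 7's range; it's byte 4 of F1 91 BE A7 = 0xA7.

0xA7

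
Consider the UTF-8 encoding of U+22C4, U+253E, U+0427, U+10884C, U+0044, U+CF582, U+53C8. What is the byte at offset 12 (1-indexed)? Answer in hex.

0x8C

1-indexed offset 12 is 0-indexed offset 11.
U+22C4 → 3-byte form E2 8B 84 at offsets 0–2.
U+253E → 3-byte form E2 94 BE at offsets 3–5.
U+0427 → 2-byte form D0 A7 at offsets 6–7.
U+10884C → 4-byte form F4 88 A1 8C at offsets 8–11.
Offset 11 falls in char 4's range; it's byte 4 of F4 88 A1 8C = 0x8C.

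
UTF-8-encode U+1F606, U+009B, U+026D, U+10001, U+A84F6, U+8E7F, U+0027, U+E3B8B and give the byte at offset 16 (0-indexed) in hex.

0xE8

U+1F606 → 4-byte form F0 9F 98 86 at offsets 0–3.
U+009B → 2-byte form C2 9B at offsets 4–5.
U+026D → 2-byte form C9 AD at offsets 6–7.
U+10001 → 4-byte form F0 90 80 81 at offsets 8–11.
U+A84F6 → 4-byte form F2 A8 93 B6 at offsets 12–15.
U+8E7F → 3-byte form E8 B9 BF at offsets 16–18.
Offset 16 falls in char 6's range; it's byte 1 of E8 B9 BF = 0xE8.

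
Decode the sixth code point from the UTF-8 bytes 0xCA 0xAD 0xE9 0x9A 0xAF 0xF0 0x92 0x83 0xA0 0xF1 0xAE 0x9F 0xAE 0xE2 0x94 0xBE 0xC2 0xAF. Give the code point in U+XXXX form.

Offset 0: leading byte 0xCA = 11001010 → 2-byte char #1 = CA AD.
Offset 2: leading byte 0xE9 = 11101001 → 3-byte char #2 = E9 9A AF.
Offset 5: leading byte 0xF0 = 11110000 → 4-byte char #3 = F0 92 83 A0.
Offset 9: leading byte 0xF1 = 11110001 → 4-byte char #4 = F1 AE 9F AE.
Offset 13: leading byte 0xE2 = 11100010 → 3-byte char #5 = E2 94 BE.
Offset 16: leading byte 0xC2 = 11000010 → 2-byte char #6 = C2 AF.
Leading byte 0xC2 = 11000010 matches 110xxxxx → 2-byte sequence.
Byte 1: 0xC2 = 11000010, payload 00010 (5 bits).
Byte 2: 0xAF = 10101111 (10xxxxxx ✓), payload 101111.
Concatenate: 00010101111 = 0xAF (11 bits → U+00AF).

U+00AF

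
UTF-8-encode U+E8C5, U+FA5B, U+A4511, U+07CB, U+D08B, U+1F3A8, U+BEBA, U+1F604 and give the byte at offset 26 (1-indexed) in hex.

1-indexed offset 26 is 0-indexed offset 25.
U+E8C5 → 3-byte form EE A3 85 at offsets 0–2.
U+FA5B → 3-byte form EF A9 9B at offsets 3–5.
U+A4511 → 4-byte form F2 A4 94 91 at offsets 6–9.
U+07CB → 2-byte form DF 8B at offsets 10–11.
U+D08B → 3-byte form ED 82 8B at offsets 12–14.
U+1F3A8 → 4-byte form F0 9F 8E A8 at offsets 15–18.
U+BEBA → 3-byte form EB BA BA at offsets 19–21.
U+1F604 → 4-byte form F0 9F 98 84 at offsets 22–25.
Offset 25 falls in char 8's range; it's byte 4 of F0 9F 98 84 = 0x84.

0x84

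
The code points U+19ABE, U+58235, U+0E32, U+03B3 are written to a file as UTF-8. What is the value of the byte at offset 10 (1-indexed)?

1-indexed offset 10 is 0-indexed offset 9.
U+19ABE → 4-byte form F0 99 AA BE at offsets 0–3.
U+58235 → 4-byte form F1 98 88 B5 at offsets 4–7.
U+0E32 → 3-byte form E0 B8 B2 at offsets 8–10.
Offset 9 falls in char 3's range; it's byte 2 of E0 B8 B2 = 0xB8.

0xB8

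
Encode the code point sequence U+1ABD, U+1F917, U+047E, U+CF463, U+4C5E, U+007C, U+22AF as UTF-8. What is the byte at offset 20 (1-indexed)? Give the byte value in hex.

0xAF

1-indexed offset 20 is 0-indexed offset 19.
U+1ABD → 3-byte form E1 AA BD at offsets 0–2.
U+1F917 → 4-byte form F0 9F A4 97 at offsets 3–6.
U+047E → 2-byte form D1 BE at offsets 7–8.
U+CF463 → 4-byte form F3 8F 91 A3 at offsets 9–12.
U+4C5E → 3-byte form E4 B1 9E at offsets 13–15.
U+007C → 1-byte form 7C at offsets 16–16.
U+22AF → 3-byte form E2 8A AF at offsets 17–19.
Offset 19 falls in char 7's range; it's byte 3 of E2 8A AF = 0xAF.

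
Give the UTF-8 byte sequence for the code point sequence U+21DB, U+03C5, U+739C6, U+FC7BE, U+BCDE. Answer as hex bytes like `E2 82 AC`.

E2 87 9B CF 85 F1 B3 A7 86 F3 BC 9E BE EB B3 9E

U+21DB: 3-byte form → E2 87 9B.
U+03C5: 2-byte form → CF 85.
U+739C6: 4-byte form → F1 B3 A7 86.
U+FC7BE: 4-byte form → F3 BC 9E BE.
U+BCDE: 3-byte form → EB B3 9E.
Concatenated (16 bytes): E2 87 9B CF 85 F1 B3 A7 86 F3 BC 9E BE EB B3 9E.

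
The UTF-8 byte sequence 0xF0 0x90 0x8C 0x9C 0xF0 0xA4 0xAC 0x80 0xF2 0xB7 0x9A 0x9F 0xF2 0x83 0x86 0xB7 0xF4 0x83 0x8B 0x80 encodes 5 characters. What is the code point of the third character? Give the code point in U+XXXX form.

Offset 0: leading byte 0xF0 = 11110000 → 4-byte char #1 = F0 90 8C 9C.
Offset 4: leading byte 0xF0 = 11110000 → 4-byte char #2 = F0 A4 AC 80.
Offset 8: leading byte 0xF2 = 11110010 → 4-byte char #3 = F2 B7 9A 9F.
Leading byte 0xF2 = 11110010 matches 11110xxx → 4-byte sequence.
Byte 1: 0xF2 = 11110010, payload 010 (3 bits).
Byte 2: 0xB7 = 10110111 (10xxxxxx ✓), payload 110111.
Byte 3: 0x9A = 10011010 (10xxxxxx ✓), payload 011010.
Byte 4: 0x9F = 10011111 (10xxxxxx ✓), payload 011111.
Concatenate: 010110111011010011111 = 0xB769F (21 bits → U+B769F).

U+B769F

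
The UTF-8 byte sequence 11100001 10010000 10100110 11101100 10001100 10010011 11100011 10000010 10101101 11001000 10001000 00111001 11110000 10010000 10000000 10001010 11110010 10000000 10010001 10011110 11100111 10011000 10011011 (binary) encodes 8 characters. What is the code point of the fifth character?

Offset 0: leading byte 0xE1 = 11100001 → 3-byte char #1 = E1 90 A6.
Offset 3: leading byte 0xEC = 11101100 → 3-byte char #2 = EC 8C 93.
Offset 6: leading byte 0xE3 = 11100011 → 3-byte char #3 = E3 82 AD.
Offset 9: leading byte 0xC8 = 11001000 → 2-byte char #4 = C8 88.
Offset 11: leading byte 0x39 = 00111001 → 1-byte char #5 = 39.
Leading byte 0x39 = 00111001 matches 0xxxxxxx → 1-byte sequence.
Byte 1: 0x39 = 00111001, payload 0111001 (7 bits).
Concatenate: 0111001 = 0x39 (7 bits → U+0039).

U+0039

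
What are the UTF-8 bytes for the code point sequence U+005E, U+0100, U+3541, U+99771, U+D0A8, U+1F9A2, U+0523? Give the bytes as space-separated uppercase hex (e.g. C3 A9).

5E C4 80 E3 95 81 F2 99 9D B1 ED 82 A8 F0 9F A6 A2 D4 A3

U+005E: 1-byte form → 5E.
U+0100: 2-byte form → C4 80.
U+3541: 3-byte form → E3 95 81.
U+99771: 4-byte form → F2 99 9D B1.
U+D0A8: 3-byte form → ED 82 A8.
U+1F9A2: 4-byte form → F0 9F A6 A2.
U+0523: 2-byte form → D4 A3.
Concatenated (19 bytes): 5E C4 80 E3 95 81 F2 99 9D B1 ED 82 A8 F0 9F A6 A2 D4 A3.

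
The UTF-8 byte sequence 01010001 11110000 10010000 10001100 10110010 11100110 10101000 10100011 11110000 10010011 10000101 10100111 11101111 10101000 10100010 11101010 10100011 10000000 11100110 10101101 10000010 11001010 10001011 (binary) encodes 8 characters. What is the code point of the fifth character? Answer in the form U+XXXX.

Offset 0: leading byte 0x51 = 01010001 → 1-byte char #1 = 51.
Offset 1: leading byte 0xF0 = 11110000 → 4-byte char #2 = F0 90 8C B2.
Offset 5: leading byte 0xE6 = 11100110 → 3-byte char #3 = E6 A8 A3.
Offset 8: leading byte 0xF0 = 11110000 → 4-byte char #4 = F0 93 85 A7.
Offset 12: leading byte 0xEF = 11101111 → 3-byte char #5 = EF A8 A2.
Leading byte 0xEF = 11101111 matches 1110xxxx → 3-byte sequence.
Byte 1: 0xEF = 11101111, payload 1111 (4 bits).
Byte 2: 0xA8 = 10101000 (10xxxxxx ✓), payload 101000.
Byte 3: 0xA2 = 10100010 (10xxxxxx ✓), payload 100010.
Concatenate: 1111101000100010 = 0xFA22 (16 bits → U+FA22).

U+FA22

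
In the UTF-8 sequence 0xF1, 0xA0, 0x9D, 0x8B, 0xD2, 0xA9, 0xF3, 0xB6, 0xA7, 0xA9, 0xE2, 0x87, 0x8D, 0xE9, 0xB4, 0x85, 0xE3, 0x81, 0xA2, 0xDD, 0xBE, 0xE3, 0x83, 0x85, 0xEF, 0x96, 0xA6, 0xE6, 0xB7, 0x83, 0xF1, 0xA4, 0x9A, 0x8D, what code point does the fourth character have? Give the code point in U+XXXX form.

Offset 0: leading byte 0xF1 = 11110001 → 4-byte char #1 = F1 A0 9D 8B.
Offset 4: leading byte 0xD2 = 11010010 → 2-byte char #2 = D2 A9.
Offset 6: leading byte 0xF3 = 11110011 → 4-byte char #3 = F3 B6 A7 A9.
Offset 10: leading byte 0xE2 = 11100010 → 3-byte char #4 = E2 87 8D.
Leading byte 0xE2 = 11100010 matches 1110xxxx → 3-byte sequence.
Byte 1: 0xE2 = 11100010, payload 0010 (4 bits).
Byte 2: 0x87 = 10000111 (10xxxxxx ✓), payload 000111.
Byte 3: 0x8D = 10001101 (10xxxxxx ✓), payload 001101.
Concatenate: 0010000111001101 = 0x21CD (16 bits → U+21CD).

U+21CD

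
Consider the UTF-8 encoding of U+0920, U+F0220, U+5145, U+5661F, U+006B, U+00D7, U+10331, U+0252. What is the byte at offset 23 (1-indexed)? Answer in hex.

0x92

1-indexed offset 23 is 0-indexed offset 22.
U+0920 → 3-byte form E0 A4 A0 at offsets 0–2.
U+F0220 → 4-byte form F3 B0 88 A0 at offsets 3–6.
U+5145 → 3-byte form E5 85 85 at offsets 7–9.
U+5661F → 4-byte form F1 96 98 9F at offsets 10–13.
U+006B → 1-byte form 6B at offsets 14–14.
U+00D7 → 2-byte form C3 97 at offsets 15–16.
U+10331 → 4-byte form F0 90 8C B1 at offsets 17–20.
U+0252 → 2-byte form C9 92 at offsets 21–22.
Offset 22 falls in char 8's range; it's byte 2 of C9 92 = 0x92.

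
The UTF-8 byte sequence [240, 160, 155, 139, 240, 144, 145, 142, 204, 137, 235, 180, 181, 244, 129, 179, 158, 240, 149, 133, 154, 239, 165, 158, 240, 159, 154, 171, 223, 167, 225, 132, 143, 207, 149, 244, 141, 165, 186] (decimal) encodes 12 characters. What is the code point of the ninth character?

Offset 0: leading byte 0xF0 = 11110000 → 4-byte char #1 = F0 A0 9B 8B.
Offset 4: leading byte 0xF0 = 11110000 → 4-byte char #2 = F0 90 91 8E.
Offset 8: leading byte 0xCC = 11001100 → 2-byte char #3 = CC 89.
Offset 10: leading byte 0xEB = 11101011 → 3-byte char #4 = EB B4 B5.
Offset 13: leading byte 0xF4 = 11110100 → 4-byte char #5 = F4 81 B3 9E.
Offset 17: leading byte 0xF0 = 11110000 → 4-byte char #6 = F0 95 85 9A.
Offset 21: leading byte 0xEF = 11101111 → 3-byte char #7 = EF A5 9E.
Offset 24: leading byte 0xF0 = 11110000 → 4-byte char #8 = F0 9F 9A AB.
Offset 28: leading byte 0xDF = 11011111 → 2-byte char #9 = DF A7.
Leading byte 0xDF = 11011111 matches 110xxxxx → 2-byte sequence.
Byte 1: 0xDF = 11011111, payload 11111 (5 bits).
Byte 2: 0xA7 = 10100111 (10xxxxxx ✓), payload 100111.
Concatenate: 11111100111 = 0x7E7 (11 bits → U+07E7).

U+07E7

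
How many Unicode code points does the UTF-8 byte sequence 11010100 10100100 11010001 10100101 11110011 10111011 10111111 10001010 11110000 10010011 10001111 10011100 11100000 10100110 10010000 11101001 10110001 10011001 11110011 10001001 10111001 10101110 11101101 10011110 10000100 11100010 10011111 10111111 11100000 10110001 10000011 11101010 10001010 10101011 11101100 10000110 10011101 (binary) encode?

Byte at offset 0: 0xD4 = 11010100 → 2-byte char (#1). Advance 2.
Byte at offset 2: 0xD1 = 11010001 → 2-byte char (#2). Advance 2.
Byte at offset 4: 0xF3 = 11110011 → 4-byte char (#3). Advance 4.
Byte at offset 8: 0xF0 = 11110000 → 4-byte char (#4). Advance 4.
Byte at offset 12: 0xE0 = 11100000 → 3-byte char (#5). Advance 3.
Byte at offset 15: 0xE9 = 11101001 → 3-byte char (#6). Advance 3.
Byte at offset 18: 0xF3 = 11110011 → 4-byte char (#7). Advance 4.
Byte at offset 22: 0xED = 11101101 → 3-byte char (#8). Advance 3.
Byte at offset 25: 0xE2 = 11100010 → 3-byte char (#9). Advance 3.
Byte at offset 28: 0xE0 = 11100000 → 3-byte char (#10). Advance 3.
Byte at offset 31: 0xEA = 11101010 → 3-byte char (#11). Advance 3.
Byte at offset 34: 0xEC = 11101100 → 3-byte char (#12). Advance 3.
Reached end at offset 37 after 12 code points.

12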